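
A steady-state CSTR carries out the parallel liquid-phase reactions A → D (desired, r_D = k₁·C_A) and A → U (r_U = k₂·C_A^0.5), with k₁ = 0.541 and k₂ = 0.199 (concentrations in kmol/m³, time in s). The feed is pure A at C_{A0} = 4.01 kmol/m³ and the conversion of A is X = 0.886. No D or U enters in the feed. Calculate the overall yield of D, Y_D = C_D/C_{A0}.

0.574

Exit C_A = C_{A0}(1−X) = 4.01×0.114 = 0.4571 kmol/m³.
A CSTR operates uniformly at the exit composition, giving r_D = 0.2473 and r_U = 0.1345 (each k·C_A^n at C_A = 0.4571).
Fraction of consumed A going to D: r_D/(r_D+r_U) = 0.6477.
C_D = 0.6477·C_{A0}·X = 0.6477×4.01×0.886 = 2.30 kmol/m³; Y_D = C_D/C_{A0} = 0.574.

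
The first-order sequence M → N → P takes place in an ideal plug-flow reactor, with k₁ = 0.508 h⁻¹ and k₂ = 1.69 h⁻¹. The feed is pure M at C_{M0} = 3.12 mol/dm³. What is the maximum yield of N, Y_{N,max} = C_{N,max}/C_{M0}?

0.179

For a first-order series the maximum intermediate yield is C_{N,max}/C_{M0} = (k₁/k₂)^[k₂/(k₂−k₁)].
= (0.508/1.69)^(1.69/(1.69−0.508)) = (0.3006)^(1.430) = 0.1793.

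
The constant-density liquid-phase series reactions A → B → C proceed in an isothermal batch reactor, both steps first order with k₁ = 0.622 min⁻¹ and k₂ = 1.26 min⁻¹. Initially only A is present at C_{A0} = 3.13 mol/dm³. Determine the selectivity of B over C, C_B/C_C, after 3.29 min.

0.145

The intermediate concentration in a first-order A→B→C sequence is C_B = k₁C_{A0}(e^(−k₁t) − e^(−k₂t))/(k₂−k₁).
e^(−k₁t) = e^(−0.622×3.29) = e^(−2.046) = 0.1292; e^(−k₂t) = e^(−4.145) = 0.01584.
C_B = 0.622×3.13/(1.26−0.622) × (0.1292−0.01584) = 3.052×0.1134 = 0.3459 mol/dm³.
C_A = C_{A0}e^(−k₁t) = 0.4044 mol/dm³, so C_C = C_{A0}−C_A−C_B = 2.380 mol/dm³; C_B/C_C = 0.145.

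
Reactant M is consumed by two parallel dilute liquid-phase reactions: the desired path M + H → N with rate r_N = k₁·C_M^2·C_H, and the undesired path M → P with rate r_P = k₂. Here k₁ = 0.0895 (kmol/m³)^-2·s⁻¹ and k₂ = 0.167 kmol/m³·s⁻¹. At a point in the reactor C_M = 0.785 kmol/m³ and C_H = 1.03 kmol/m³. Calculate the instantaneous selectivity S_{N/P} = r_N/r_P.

0.340

S_{N/P} = r_N/r_P = (k₁·C_M^2·C_H)/(k₂) = (k₁/k₂)·C_M^2·C_H.
= (0.0895×0.7850^2×1.030) / (0.167) = 0.05681/0.1670 = 0.340.
Since the desired path is higher order in M, keeping C_M high (PFR or concentrated feed) favours N.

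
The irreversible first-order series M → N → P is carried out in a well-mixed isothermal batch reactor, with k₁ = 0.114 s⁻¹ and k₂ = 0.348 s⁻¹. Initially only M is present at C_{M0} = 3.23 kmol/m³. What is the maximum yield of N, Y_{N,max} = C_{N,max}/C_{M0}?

At the optimum, C_{N,max}/C_{M0} = (k₁/k₂)^[k₂/(k₂−k₁)].
= (0.114/0.348)^(0.348/(0.348−0.114)) = (0.3276)^(1.487) = 0.1902.

0.190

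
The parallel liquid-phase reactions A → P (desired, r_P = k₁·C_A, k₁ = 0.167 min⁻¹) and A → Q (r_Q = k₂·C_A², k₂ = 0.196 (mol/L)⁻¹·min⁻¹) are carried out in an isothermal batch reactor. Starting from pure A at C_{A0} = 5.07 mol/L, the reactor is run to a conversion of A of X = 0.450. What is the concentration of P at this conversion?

0.415 mol/L

C_A = C_{A0}(1−X) = 2.789 mol/L.
Along a PFR/batch, dC_P/dC_A = −r_P/(r_P+r_Q) = −k₁/(k₁+k₂·C_A).
Integrating from C_{A0} to C_A: C_P = (0.167/0.196)·ln[(0.167+0.196·5.07)/(0.167+0.196·2.79)] = 0.8520·ln(1.161/0.7135) = 0.4146 mol/L.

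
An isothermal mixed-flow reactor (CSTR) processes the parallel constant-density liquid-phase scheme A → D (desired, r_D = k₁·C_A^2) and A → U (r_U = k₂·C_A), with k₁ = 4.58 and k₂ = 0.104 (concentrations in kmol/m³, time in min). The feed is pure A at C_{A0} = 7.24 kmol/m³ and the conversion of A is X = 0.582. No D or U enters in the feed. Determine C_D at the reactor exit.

Exit C_A = C_{A0}(1−X) = 7.24×0.418 = 3.026 kmol/m³.
A CSTR operates uniformly at the exit composition, giving r_D = 41.95 and r_U = 0.3147 (each k·C_A^n at C_A = 3.026).
Fraction of consumed A going to D: r_D/(r_D+r_U) = 0.9926.
C_D = 0.9926·C_{A0}·X = 0.9926×7.24×0.582 = 4.18 kmol/m³.

4.18 kmol/m³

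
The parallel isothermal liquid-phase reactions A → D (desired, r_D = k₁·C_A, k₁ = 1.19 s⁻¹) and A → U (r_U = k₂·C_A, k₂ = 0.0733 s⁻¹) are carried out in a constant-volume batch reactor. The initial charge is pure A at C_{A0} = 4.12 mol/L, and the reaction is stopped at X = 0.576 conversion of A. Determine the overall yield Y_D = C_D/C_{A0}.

C_A = C_{A0}(1−X) = 1.747 mol/L.
Both paths are first order in A, so the instantaneous fraction to D is constant: dC_D/d(−C_A) = k₁/(k₁+k₂) = 0.9420.
C_D = 0.9420·(C_{A0}−C_A) = 0.9420×2.373 = 2.24 mol/L.
Y_D = C_D/C_{A0} = 2.235/4.12 = 0.543.

0.543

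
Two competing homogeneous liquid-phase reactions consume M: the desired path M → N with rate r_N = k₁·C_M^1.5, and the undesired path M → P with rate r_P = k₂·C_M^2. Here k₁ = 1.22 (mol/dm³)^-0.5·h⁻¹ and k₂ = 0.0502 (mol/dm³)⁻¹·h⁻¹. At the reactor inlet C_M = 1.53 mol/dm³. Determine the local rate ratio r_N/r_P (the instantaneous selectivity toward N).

S_{N/P} = r_N/r_P = (k₁·C_M^1.5)/(k₂·C_M^2) = (k₁/k₂)·C_M^-0.5.
= (1.22×1.530^1.5) / (0.0502×1.530^2) = 2.309/0.1175 = 19.6.
The undesired path is higher order in M, so low C_M (CSTR or dilute feed) favours N.

19.6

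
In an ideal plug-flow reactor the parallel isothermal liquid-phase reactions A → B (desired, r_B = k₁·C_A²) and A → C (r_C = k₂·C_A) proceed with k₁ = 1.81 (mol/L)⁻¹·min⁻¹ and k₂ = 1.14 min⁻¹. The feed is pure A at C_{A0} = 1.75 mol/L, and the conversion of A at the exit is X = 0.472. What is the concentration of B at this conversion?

0.557 mol/L

C_A = C_{A0}(1−X) = 0.9240 mol/L.
Along a PFR/batch, dC_C/dC_A = −r_C/(r_B+r_C) = −k₂/(k₂+k₁·C_A).
Integrating from C_{A0} to C_A: C_C = (1.14/1.81)·ln[(1.14+1.81·1.75)/(1.14+1.81·0.924)] = 0.6298·ln(4.308/2.812) = 0.2685 mol/L.
Then C_B = (C_{A0}−C_A) − C_C = 0.8260 − 0.2685 = 0.5575 mol/L.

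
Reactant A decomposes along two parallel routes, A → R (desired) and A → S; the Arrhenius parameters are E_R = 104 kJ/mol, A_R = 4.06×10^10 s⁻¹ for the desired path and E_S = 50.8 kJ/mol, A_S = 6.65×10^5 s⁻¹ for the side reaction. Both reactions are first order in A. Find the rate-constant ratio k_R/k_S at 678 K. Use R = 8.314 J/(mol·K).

4.86

Since both paths have the same order in A, the concentration cancels and S_{R/S} = k_R/k_S = (A_R/A_S)·exp[(E_S−E_R)/(RT)].
(E_S−E_R)/(RT) = (50.8−104)×10³/(8.314×678) = -53200/5637 = -9.438.
k_R/k_S = (4.06×10^10/6.65×10^5)·exp(-9.438) = 61053 × 7.965×10^-5 = 4.86.
Since E_R > E_S, raising the temperature improves selectivity toward R.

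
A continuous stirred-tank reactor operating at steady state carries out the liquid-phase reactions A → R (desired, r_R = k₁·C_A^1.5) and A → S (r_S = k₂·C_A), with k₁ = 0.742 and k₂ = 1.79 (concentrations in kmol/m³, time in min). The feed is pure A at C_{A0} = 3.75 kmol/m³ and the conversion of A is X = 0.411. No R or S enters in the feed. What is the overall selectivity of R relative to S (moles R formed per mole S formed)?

Exit C_A = C_{A0}(1−X) = 3.75×0.589 = 2.209 kmol/m³.
In a CSTR the entire volume is at exit conditions, so r_R = 0.742×2.209^1.5 = 2.436 and r_S = 1.79×2.209 = 3.954.
Overall selectivity = C_R/C_S = r_Rτ/(r_Sτ) = r_R/r_S = 0.616.

0.616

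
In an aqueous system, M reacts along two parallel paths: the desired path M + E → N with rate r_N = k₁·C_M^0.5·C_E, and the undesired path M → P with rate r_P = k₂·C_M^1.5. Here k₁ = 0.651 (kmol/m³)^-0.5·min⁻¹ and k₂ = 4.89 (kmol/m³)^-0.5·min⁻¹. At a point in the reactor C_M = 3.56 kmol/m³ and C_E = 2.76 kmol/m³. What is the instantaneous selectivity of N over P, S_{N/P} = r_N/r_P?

S_{N/P} = r_N/r_P = (k₁·C_M^0.5·C_E)/(k₂·C_M^1.5) = (k₁/k₂)·C_M⁻¹·C_E.
= (0.651×3.560^0.5×2.760) / (4.89×3.560^1.5) = 3.390/32.85 = 0.103.
The undesired path is higher order in M, so low C_M (CSTR or dilute feed) favours N.

0.103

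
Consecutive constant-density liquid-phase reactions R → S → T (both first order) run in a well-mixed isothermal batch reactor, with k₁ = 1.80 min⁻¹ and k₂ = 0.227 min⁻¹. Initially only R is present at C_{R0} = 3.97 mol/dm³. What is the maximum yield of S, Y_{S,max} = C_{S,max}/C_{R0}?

At the optimum, C_{S,max}/C_{R0} = (k₁/k₂)^[k₂/(k₂−k₁)].
= (1.80/0.227)^(0.227/(0.227−1.80)) = (7.930)^(-0.1443) = 0.7417.

0.742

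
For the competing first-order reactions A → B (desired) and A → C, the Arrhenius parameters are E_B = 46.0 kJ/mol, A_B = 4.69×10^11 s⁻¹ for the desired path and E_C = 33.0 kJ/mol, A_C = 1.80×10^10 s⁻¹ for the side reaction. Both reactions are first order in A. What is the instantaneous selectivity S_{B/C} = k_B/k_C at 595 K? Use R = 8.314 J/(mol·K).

Since both paths have the same order in A, the concentration cancels and S_{B/C} = k_B/k_C = (A_B/A_C)·exp[(E_C−E_B)/(RT)].
(E_C−E_B)/(RT) = (33.0−46.0)×10³/(8.314×595) = -13000/4947 = -2.628.
k_B/k_C = (4.69×10^11/1.80×10^10)·exp(-2.628) = 26.06 × 0.07223 = 1.88.

1.88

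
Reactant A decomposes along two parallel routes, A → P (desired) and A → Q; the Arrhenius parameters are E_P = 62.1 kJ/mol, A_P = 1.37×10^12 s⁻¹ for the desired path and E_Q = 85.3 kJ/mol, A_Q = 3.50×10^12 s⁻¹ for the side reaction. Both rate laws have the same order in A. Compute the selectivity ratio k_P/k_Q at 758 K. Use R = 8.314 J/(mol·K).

15.5

With equal orders, S_{P/Q} = k_P/k_Q = (A_P/A_Q)·exp[(E_Q−E_P)/(RT)].
(E_Q−E_P)/(RT) = (85.3−62.1)×10³/(8.314×758) = 23200/6302 = 3.681.
k_P/k_Q = (1.37×10^12/3.50×10^12)·exp(3.681) = 0.3914 × 39.70 = 15.5.
Since E_P < E_Q, lowering the temperature improves selectivity toward P.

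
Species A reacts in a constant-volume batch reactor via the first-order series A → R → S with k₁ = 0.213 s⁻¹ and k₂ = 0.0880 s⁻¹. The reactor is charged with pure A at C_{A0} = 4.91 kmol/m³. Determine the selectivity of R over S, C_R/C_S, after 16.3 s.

0.573

For first-order series with pure A initially, C_R(t) = k₁C_{A0}/(k₂−k₁)·(e^(−k₁t) − e^(−k₂t)).
e^(−k₁t) = e^(−0.213×16.3) = e^(−3.472) = 0.03106; e^(−k₂t) = e^(−1.434) = 0.2383.
C_R = 0.213×4.91/(0.0880−0.213) × (0.03106−0.2383) = (-8.367)×(-0.2072) = 1.734 kmol/m³.
C_A = C_{A0}e^(−k₁t) = 0.1525 kmol/m³, so C_S = C_{A0}−C_A−C_R = 3.024 kmol/m³; C_R/C_S = 0.573.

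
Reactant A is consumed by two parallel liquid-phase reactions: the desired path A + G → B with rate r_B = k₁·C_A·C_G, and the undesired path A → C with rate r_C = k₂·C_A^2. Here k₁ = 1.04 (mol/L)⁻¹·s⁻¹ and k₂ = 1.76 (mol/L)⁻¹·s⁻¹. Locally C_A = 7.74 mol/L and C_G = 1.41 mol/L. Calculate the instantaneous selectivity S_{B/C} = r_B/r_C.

S_{B/C} = r_B/r_C = (k₁·C_A·C_G)/(k₂·C_A^2) = (k₁/k₂)·C_A⁻¹·C_G.
= (1.04×7.740×1.410) / (1.76×7.740^2) = 11.35/105.4 = 0.108.

0.108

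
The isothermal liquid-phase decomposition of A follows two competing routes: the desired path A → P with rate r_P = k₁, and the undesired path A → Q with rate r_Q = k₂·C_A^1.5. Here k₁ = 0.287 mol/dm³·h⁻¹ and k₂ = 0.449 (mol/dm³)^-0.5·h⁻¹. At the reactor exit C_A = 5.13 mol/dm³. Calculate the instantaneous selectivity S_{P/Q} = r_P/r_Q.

0.0550

S_{P/Q} = r_P/r_Q = (k₁)/(k₂·C_A^1.5) = (k₁/k₂)·C_A^-1.5.
= (0.287) / (0.449×5.130^1.5) = 0.2870/5.217 = 0.0550.
The undesired path is higher order in A, so low C_A (CSTR or dilute feed) favours P.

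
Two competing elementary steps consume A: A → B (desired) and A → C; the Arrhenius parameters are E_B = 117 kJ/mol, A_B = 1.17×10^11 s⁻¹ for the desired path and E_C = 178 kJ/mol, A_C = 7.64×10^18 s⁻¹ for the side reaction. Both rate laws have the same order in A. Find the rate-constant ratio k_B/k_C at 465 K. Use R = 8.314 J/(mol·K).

0.109

Since both paths have the same order in A, the concentration cancels and S_{B/C} = k_B/k_C = (A_B/A_C)·exp[(E_C−E_B)/(RT)].
(E_C−E_B)/(RT) = (178−117)×10³/(8.314×465) = 61000/3866 = 15.78.
k_B/k_C = (1.17×10^11/7.64×10^18)·exp(15.78) = 1.531×10^-8 × 7.121×10^6 = 0.109.
Since E_B < E_C, lowering the temperature improves selectivity toward B.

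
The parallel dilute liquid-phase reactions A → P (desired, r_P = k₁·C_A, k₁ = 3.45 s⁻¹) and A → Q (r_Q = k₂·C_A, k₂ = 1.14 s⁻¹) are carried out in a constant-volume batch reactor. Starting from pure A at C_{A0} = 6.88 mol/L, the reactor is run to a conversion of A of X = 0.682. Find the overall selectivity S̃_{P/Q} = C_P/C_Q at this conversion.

3.03

C_A = C_{A0}(1−X) = 2.188 mol/L.
Both paths are first order in A, so the instantaneous fraction to P is constant: dC_P/d(−C_A) = k₁/(k₁+k₂) = 0.7516.
C_P = 0.7516·(C_{A0}−C_A) = 0.7516×4.692 = 3.53 mol/L.
C_Q = (C_{A0}−C_A)−C_P = 1.165 mol/L; S̃_{P/Q} = 3.527/1.165 = 3.03.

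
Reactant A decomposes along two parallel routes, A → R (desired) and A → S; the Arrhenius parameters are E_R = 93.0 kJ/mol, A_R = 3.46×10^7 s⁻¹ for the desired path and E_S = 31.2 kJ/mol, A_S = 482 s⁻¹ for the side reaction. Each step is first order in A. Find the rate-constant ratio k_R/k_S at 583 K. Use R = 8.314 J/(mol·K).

k_R/k_S = (A_R/A_S)·exp[−(E_R−E_S)/(RT)] = (A_R/A_S)·exp[(E_S−E_R)/(RT)].
(E_S−E_R)/(RT) = (31.2−93.0)×10³/(8.314×583) = -61800/4847 = -12.75.
k_R/k_S = (3.46×10^7/482)·exp(-12.75) = 71784 × 2.902×10^-6 = 0.208.

0.208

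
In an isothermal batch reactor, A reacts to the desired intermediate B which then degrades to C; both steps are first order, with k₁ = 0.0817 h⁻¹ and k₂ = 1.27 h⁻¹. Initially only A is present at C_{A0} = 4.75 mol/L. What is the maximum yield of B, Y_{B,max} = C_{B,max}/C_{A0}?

0.0533

For a first-order series the maximum intermediate yield is C_{B,max}/C_{A0} = (k₁/k₂)^[k₂/(k₂−k₁)].
= (0.0817/1.27)^(1.27/(1.27−0.0817)) = (0.06433)^(1.069) = 0.05327.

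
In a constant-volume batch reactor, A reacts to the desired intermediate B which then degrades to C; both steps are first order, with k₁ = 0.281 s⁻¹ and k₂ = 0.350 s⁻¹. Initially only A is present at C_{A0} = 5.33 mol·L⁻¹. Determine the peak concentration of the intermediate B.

Evaluating C_B at t_opt = ln(k₂/k₁)/(k₂−k₁) gives C_{B,max}/C_{A0} = (k₁/k₂)^[k₂/(k₂−k₁)].
= (0.281/0.350)^(0.350/(0.350−0.281)) = (0.8029)^(5.072) = 0.3283.
C_{B,max} = 0.3283×5.33 = 1.75 mol·L⁻¹.

1.75 mol·L⁻¹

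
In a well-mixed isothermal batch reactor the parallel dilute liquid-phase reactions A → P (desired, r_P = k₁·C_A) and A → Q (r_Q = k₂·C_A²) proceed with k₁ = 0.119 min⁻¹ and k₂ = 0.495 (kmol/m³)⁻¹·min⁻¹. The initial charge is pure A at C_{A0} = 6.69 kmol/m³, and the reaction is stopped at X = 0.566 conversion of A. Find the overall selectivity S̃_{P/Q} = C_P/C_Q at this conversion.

0.0528

C_A = C_{A0}(1−X) = 2.903 kmol/m³.
Along a PFR/batch, dC_P/dC_A = −r_P/(r_P+r_Q) = −k₁/(k₁+k₂·C_A).
Integrating from C_{A0} to C_A: C_P = (0.119/0.495)·ln[(0.119+0.495·6.69)/(0.119+0.495·2.90)] = 0.2404·ln(3.431/1.556) = 0.1900 kmol/m³.
C_Q = (C_{A0}−C_A)−C_P = 3.597 kmol/m³; S̃_{P/Q} = 0.1900/3.597 = 0.0528.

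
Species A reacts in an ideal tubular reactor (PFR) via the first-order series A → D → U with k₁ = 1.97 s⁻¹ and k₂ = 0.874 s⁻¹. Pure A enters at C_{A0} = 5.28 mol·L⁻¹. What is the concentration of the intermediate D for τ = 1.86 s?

Solving the coupled first-order balances gives C_D(τ) = [k₁/(k₂−k₁)]·C_{A0}·(e^(−k₁τ) − e^(−k₂τ)).
e^(−k₁τ) = e^(−1.97×1.86) = e^(−3.664) = 0.02562; e^(−k₂τ) = e^(−1.626) = 0.1968.
C_D = 1.97×5.28/(0.874−1.97) × (0.02562−0.1968) = (-9.491)×(-0.1712) = 1.624 mol·L⁻¹.

1.62 mol·L⁻¹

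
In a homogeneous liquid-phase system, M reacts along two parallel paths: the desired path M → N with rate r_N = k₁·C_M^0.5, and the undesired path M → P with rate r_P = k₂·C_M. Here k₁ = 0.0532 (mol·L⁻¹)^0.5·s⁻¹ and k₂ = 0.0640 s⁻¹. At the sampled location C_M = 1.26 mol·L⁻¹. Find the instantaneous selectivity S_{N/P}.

0.741

S_{N/P} = r_N/r_P = (k₁·C_M^0.5)/(k₂·C_M) = (k₁/k₂)·C_M^-0.5.
= (0.0532×1.260^0.5) / (0.0640×1.260) = 0.05972/0.08064 = 0.741.
The undesired path is higher order in M, so low C_M (CSTR or dilute feed) favours N.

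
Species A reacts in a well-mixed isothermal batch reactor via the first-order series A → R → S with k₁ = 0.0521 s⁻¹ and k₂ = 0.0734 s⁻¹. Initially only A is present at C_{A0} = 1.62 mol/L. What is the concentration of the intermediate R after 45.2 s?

For first-order series with pure A initially, C_R(t) = k₁C_{A0}/(k₂−k₁)·(e^(−k₁t) − e^(−k₂t)).
e^(−k₁t) = e^(−0.0521×45.2) = e^(−2.355) = 0.09490; e^(−k₂t) = e^(−3.318) = 0.03624.
C_R = 0.0521×1.62/(0.0734−0.0521) × (0.09490−0.03624) = 3.963×0.05866 = 0.2325 mol/L.

0.232 mol/L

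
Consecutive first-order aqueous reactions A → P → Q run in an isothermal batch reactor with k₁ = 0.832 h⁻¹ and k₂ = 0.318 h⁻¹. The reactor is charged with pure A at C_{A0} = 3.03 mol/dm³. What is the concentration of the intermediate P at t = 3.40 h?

The intermediate concentration in a first-order A→B→C sequence is C_P = k₁C_{A0}(e^(−k₁t) − e^(−k₂t))/(k₂−k₁).
e^(−k₁t) = e^(−0.832×3.40) = e^(−2.829) = 0.05908; e^(−k₂t) = e^(−1.081) = 0.3392.
C_P = 0.832×3.03/(0.318−0.832) × (0.05908−0.3392) = (-4.905)×(-0.2801) = 1.374 mol/dm³.

1.37 mol/dm³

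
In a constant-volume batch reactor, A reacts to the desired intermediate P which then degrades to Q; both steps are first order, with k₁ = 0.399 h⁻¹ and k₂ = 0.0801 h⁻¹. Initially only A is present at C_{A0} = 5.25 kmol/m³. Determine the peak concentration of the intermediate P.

3.51 kmol/m³

At the optimum, C_{P,max}/C_{A0} = (k₁/k₂)^[k₂/(k₂−k₁)].
= (0.399/0.0801)^(0.0801/(0.0801−0.399)) = (4.981)^(-0.2512) = 0.6681.
C_{P,max} = 0.6681×5.25 = 3.51 kmol/m³.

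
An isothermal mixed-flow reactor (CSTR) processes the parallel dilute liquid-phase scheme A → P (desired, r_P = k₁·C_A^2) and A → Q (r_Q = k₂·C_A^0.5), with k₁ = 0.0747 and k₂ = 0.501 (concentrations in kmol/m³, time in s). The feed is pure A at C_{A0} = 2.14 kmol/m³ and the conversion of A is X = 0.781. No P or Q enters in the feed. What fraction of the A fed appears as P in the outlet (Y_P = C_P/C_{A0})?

0.0357

Exit C_A = C_{A0}(1−X) = 2.14×0.219 = 0.4687 kmol/m³.
A CSTR operates uniformly at the exit composition, giving r_P = 0.01641 and r_Q = 0.3430 (each k·C_A^n at C_A = 0.4687).
Fraction of consumed A going to P: r_P/(r_P+r_Q) = 0.04565.
C_P = 0.04565·C_{A0}·X = 0.04565×2.14×0.781 = 0.0763 kmol/m³; Y_P = C_P/C_{A0} = 0.0357.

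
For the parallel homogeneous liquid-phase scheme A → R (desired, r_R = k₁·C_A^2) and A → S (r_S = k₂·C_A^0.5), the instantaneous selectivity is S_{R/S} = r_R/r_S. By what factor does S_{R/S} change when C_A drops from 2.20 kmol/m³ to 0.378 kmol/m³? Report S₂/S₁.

0.0712

S_{R/S} = (k₁/k₂)·C_A^1.5, so S₂/S₁ = (C_{A,2}/C_{A,1})^1.5.
= (0.378/2.20)^1.5 = (0.1718)^1.5 = 0.0712.
Selectivity toward R falls as C_A falls — high-concentration operation is favoured.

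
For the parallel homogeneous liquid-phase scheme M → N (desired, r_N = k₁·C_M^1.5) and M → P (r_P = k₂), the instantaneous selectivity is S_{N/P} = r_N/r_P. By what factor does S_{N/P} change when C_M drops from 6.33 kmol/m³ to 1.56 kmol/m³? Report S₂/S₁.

0.122

S_{N/P} = (k₁/k₂)·C_M^1.5, so S₂/S₁ = (C_{M,2}/C_{M,1})^1.5.
= (1.56/6.33)^1.5 = (0.2464)^1.5 = 0.122.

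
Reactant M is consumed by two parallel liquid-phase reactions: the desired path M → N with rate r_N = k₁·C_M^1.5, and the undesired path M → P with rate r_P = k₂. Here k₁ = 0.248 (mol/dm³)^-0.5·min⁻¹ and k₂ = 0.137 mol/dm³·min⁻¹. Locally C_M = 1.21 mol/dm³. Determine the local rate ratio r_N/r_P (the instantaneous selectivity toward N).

S_{N/P} = r_N/r_P = (k₁·C_M^1.5)/(k₂) = (k₁/k₂)·C_M^1.5.
= (0.248×1.210^1.5) / (0.137) = 0.3301/0.1370 = 2.41.

2.41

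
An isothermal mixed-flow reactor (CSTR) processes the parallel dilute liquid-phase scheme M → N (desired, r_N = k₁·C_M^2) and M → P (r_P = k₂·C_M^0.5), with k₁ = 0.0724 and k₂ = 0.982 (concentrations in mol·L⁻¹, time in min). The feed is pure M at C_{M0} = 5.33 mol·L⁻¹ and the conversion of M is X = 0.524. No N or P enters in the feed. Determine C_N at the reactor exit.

Exit C_M = C_{M0}(1−X) = 5.33×0.476 = 2.537 mol·L⁻¹.
A CSTR operates uniformly at the exit composition, giving r_N = 0.4660 and r_P = 1.564 (each k·C_M^n at C_M = 2.537).
Fraction of consumed M going to N: r_N/(r_N+r_P) = 0.2295.
C_N = 0.2295·C_{M0}·X = 0.2295×5.33×0.524 = 0.641 mol·L⁻¹.

0.641 mol·L⁻¹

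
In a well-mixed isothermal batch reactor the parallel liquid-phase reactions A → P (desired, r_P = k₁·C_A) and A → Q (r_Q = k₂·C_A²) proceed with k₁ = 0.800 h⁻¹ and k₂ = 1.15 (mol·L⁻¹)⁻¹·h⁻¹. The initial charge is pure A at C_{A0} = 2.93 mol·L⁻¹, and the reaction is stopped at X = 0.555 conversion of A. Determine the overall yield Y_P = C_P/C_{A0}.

0.141

C_A = C_{A0}(1−X) = 1.304 mol·L⁻¹.
Along a PFR/batch, dC_P/dC_A = −r_P/(r_P+r_Q) = −k₁/(k₁+k₂·C_A).
Integrating from C_{A0} to C_A: C_P = (0.800/1.15)·ln[(0.800+1.15·2.93)/(0.800+1.15·1.30)] = 0.6957·ln(4.170/2.299) = 0.4140 mol·L⁻¹.
Y_P = C_P/C_{A0} = 0.4140/2.93 = 0.141.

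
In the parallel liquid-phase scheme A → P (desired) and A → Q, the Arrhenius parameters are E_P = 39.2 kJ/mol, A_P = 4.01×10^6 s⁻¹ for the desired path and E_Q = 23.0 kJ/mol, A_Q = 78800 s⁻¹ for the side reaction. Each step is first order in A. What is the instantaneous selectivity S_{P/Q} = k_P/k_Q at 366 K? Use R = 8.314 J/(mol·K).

With equal orders, S_{P/Q} = k_P/k_Q = (A_P/A_Q)·exp[(E_Q−E_P)/(RT)].
(E_Q−E_P)/(RT) = (23.0−39.2)×10³/(8.314×366) = -16200/3043 = -5.324.
k_P/k_Q = (4.01×10^6/78800)·exp(-5.324) = 50.89 × 0.004874 = 0.248.

0.248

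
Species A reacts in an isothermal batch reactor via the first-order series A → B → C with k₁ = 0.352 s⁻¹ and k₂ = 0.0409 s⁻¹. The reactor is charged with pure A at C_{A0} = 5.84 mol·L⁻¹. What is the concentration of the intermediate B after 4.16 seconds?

For first-order series with pure A initially, C_B(t) = k₁C_{A0}/(k₂−k₁)·(e^(−k₁t) − e^(−k₂t)).
e^(−k₁t) = e^(−0.352×4.16) = e^(−1.464) = 0.2312; e^(−k₂t) = e^(−0.1701) = 0.8435.
C_B = 0.352×5.84/(0.0409−0.352) × (0.2312−0.8435) = (-6.608)×(-0.6123) = 4.046 mol·L⁻¹.

4.05 mol·L⁻¹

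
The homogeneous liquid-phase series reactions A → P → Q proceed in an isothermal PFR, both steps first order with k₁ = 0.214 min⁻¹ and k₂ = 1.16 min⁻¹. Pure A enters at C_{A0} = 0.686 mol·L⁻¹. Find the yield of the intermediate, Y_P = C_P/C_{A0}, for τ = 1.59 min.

0.125

For first-order series with pure A initially, C_P(τ) = k₁C_{A0}/(k₂−k₁)·(e^(−k₁τ) − e^(−k₂τ)).
e^(−k₁τ) = e^(−0.214×1.59) = e^(−0.3403) = 0.7116; e^(−k₂τ) = e^(−1.844) = 0.1581.
C_P = 0.214×0.686/(1.16−0.214) × (0.7116−0.1581) = 0.1552×0.5535 = 0.08589 mol·L⁻¹.
Y_P = C_P/C_{A0} = 0.08589/0.686 = 0.125.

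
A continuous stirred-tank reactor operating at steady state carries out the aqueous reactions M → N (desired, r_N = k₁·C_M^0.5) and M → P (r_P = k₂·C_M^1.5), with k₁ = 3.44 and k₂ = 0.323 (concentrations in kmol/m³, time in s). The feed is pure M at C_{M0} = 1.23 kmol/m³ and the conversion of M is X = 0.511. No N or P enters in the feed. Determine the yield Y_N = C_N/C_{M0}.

0.484

Exit C_M = C_{M0}(1−X) = 1.23×0.489 = 0.6015 kmol/m³.
Rates in a CSTR are evaluated at the outlet concentration: r_N = 3.44×0.6015^0.5 = 2.668, r_P = 0.323×0.6015^1.5 = 0.1507.
Fraction of consumed M going to N: r_N/(r_N+r_P) = 0.9465.
C_N = 0.9465·C_{M0}·X = 0.9465×1.23×0.511 = 0.595 kmol/m³; Y_N = C_N/C_{M0} = 0.484.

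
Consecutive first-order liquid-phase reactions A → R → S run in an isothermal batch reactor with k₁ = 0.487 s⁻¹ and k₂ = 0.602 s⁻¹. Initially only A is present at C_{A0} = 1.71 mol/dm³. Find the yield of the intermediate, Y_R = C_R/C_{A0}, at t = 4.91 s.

For first-order series with pure A initially, C_R(t) = k₁C_{A0}/(k₂−k₁)·(e^(−k₁t) − e^(−k₂t)).
e^(−k₁t) = e^(−0.487×4.91) = e^(−2.391) = 0.09152; e^(−k₂t) = e^(−2.956) = 0.05204.
C_R = 0.487×1.71/(0.602−0.487) × (0.09152−0.05204) = 7.241×0.03949 = 0.2859 mol/dm³.
Y_R = C_R/C_{A0} = 0.2859/1.71 = 0.167.

0.167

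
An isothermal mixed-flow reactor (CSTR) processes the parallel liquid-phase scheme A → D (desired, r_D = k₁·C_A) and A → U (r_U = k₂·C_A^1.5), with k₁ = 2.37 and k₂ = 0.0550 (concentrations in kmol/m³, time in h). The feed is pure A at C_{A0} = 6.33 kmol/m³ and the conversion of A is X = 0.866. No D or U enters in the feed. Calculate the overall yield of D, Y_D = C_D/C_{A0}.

0.848

Exit C_A = C_{A0}(1−X) = 6.33×0.134 = 0.8482 kmol/m³.
A CSTR operates uniformly at the exit composition, giving r_D = 2.010 and r_U = 0.04297 (each k·C_A^n at C_A = 0.8482).
Fraction of consumed A going to D: r_D/(r_D+r_U) = 0.9791.
C_D = 0.9791·C_{A0}·X = 0.9791×6.33×0.866 = 5.37 kmol/m³; Y_D = C_D/C_{A0} = 0.848.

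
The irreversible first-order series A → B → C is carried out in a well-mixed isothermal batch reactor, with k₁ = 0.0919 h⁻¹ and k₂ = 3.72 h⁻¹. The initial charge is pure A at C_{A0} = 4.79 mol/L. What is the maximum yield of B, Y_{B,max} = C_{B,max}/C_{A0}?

At the optimum, C_{B,max}/C_{A0} = (k₁/k₂)^[k₂/(k₂−k₁)].
= (0.0919/3.72)^(3.72/(3.72−0.0919)) = (0.02470)^(1.025) = 0.02249.

0.0225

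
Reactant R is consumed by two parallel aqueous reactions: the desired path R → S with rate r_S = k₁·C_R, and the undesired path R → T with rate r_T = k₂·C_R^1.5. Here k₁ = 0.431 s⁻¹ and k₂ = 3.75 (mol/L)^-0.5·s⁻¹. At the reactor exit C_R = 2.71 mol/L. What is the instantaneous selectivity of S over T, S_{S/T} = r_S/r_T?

0.0698

S_{S/T} = r_S/r_T = (k₁·C_R)/(k₂·C_R^1.5) = (k₁/k₂)·C_R^-0.5.
= (0.431×2.710) / (3.75×2.710^1.5) = 1.168/16.73 = 0.0698.
The undesired path is higher order in R, so low C_R (CSTR or dilute feed) favours S.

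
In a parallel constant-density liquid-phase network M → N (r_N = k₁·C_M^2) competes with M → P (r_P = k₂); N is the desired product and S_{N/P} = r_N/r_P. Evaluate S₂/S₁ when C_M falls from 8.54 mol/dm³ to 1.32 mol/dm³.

S_{N/P} = (k₁/k₂)·C_M^2, so S₂/S₁ = (C_{M,2}/C_{M,1})^2.
= (1.32/8.54)^2 = (0.1546)^2 = 0.0239.

0.0239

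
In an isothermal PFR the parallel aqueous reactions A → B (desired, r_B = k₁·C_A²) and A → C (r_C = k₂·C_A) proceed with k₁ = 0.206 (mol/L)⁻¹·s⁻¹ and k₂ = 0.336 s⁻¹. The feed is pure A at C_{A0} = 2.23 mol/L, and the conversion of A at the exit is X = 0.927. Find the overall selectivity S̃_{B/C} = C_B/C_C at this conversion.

C_A = C_{A0}(1−X) = 0.1628 mol/L.
Along a PFR/batch, dC_C/dC_A = −r_C/(r_B+r_C) = −k₂/(k₂+k₁·C_A).
Integrating from C_{A0} to C_A: C_C = (0.336/0.206)·ln[(0.336+0.206·2.23)/(0.336+0.206·0.163)] = 1.631·ln(0.7954/0.3695) = 1.250 mol/L.
Then C_B = (C_{A0}−C_A) − C_C = 2.067 − 1.250 = 0.8169 mol/L.
S̃_{B/C} = C_B/C_C = 0.8169/1.250 = 0.653.

0.653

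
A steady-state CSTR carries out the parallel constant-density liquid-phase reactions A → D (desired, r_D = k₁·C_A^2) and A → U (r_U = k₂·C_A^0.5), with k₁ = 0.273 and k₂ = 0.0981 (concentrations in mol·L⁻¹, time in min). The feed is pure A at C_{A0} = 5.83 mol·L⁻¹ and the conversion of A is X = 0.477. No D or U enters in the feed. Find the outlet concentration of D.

Exit C_A = C_{A0}(1−X) = 5.83×0.523 = 3.049 mol·L⁻¹.
In a CSTR the entire volume is at exit conditions, so r_D = 0.273×3.049^2 = 2.538 and r_U = 0.0981×3.049^0.5 = 0.1713.
Fraction of consumed A going to D: r_D/(r_D+r_U) = 0.9368.
C_D = 0.9368·C_{A0}·X = 0.9368×5.83×0.477 = 2.61 mol·L⁻¹.

2.61 mol·L⁻¹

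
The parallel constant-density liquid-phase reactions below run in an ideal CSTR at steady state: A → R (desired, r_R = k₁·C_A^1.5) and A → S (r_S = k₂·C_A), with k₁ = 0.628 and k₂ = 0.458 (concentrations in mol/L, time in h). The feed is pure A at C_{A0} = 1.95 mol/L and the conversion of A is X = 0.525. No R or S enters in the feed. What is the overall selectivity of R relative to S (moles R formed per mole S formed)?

1.32

Exit C_A = C_{A0}(1−X) = 1.95×0.475 = 0.9262 mol/L.
Rates in a CSTR are evaluated at the outlet concentration: r_R = 0.628×0.9262^1.5 = 0.5598, r_S = 0.458×0.9262 = 0.4242.
Overall selectivity = C_R/C_S = r_Rτ/(r_Sτ) = r_R/r_S = 1.32.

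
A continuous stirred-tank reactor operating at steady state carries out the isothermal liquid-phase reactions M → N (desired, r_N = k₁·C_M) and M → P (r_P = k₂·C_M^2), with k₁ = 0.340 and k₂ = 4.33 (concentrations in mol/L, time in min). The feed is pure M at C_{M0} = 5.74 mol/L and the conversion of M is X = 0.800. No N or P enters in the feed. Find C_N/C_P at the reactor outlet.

0.0684

Exit C_M = C_{M0}(1−X) = 5.74×0.200 = 1.148 mol/L.
In a CSTR the entire volume is at exit conditions, so r_N = 0.340×1.148 = 0.3903 and r_P = 4.33×1.148^2 = 5.707.
Overall selectivity = C_N/C_P = r_Nτ/(r_Pτ) = r_N/r_P = 0.0684.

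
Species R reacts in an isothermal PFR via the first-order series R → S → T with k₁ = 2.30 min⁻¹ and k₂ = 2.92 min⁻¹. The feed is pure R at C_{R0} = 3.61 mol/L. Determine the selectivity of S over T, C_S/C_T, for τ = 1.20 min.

Solving the coupled first-order balances gives C_S(τ) = [k₁/(k₂−k₁)]·C_{R0}·(e^(−k₁τ) − e^(−k₂τ)).
e^(−k₁τ) = e^(−2.30×1.20) = e^(−2.760) = 0.06329; e^(−k₂τ) = e^(−3.504) = 0.03008.
C_S = 2.30×3.61/(2.92−2.30) × (0.06329−0.03008) = 13.39×0.03321 = 0.4448 mol/L.
C_R = C_{R0}e^(−k₁τ) = 0.2285 mol/L, so C_T = C_{R0}−C_R−C_S = 2.937 mol/L; C_S/C_T = 0.151.

0.151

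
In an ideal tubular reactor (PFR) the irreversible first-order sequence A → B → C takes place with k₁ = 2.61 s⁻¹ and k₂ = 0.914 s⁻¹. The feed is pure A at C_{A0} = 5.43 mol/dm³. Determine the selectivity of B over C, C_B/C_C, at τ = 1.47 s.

0.604

The intermediate concentration in a first-order A→B→C sequence is C_B = k₁C_{A0}(e^(−k₁τ) − e^(−k₂τ))/(k₂−k₁).
e^(−k₁τ) = e^(−2.61×1.47) = e^(−3.837) = 0.02156; e^(−k₂τ) = e^(−1.344) = 0.2609.
C_B = 2.61×5.43/(0.914−2.61) × (0.02156−0.2609) = (-8.356)×(-0.2393) = 2.000 mol/dm³.
C_A = C_{A0}e^(−k₁τ) = 0.1171 mol/dm³, so C_C = C_{A0}−C_A−C_B = 3.313 mol/dm³; C_B/C_C = 0.604.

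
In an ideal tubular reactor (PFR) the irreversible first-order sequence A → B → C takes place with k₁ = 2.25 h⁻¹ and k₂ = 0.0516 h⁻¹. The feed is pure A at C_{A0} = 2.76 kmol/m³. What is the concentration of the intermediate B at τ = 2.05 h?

2.51 kmol/m³

The intermediate concentration in a first-order A→B→C sequence is C_B = k₁C_{A0}(e^(−k₁τ) − e^(−k₂τ))/(k₂−k₁).
e^(−k₁τ) = e^(−2.25×2.05) = e^(−4.612) = 0.009927; e^(−k₂τ) = e^(−0.1058) = 0.8996.
C_B = 2.25×2.76/(0.0516−2.25) × (0.009927−0.8996) = (-2.825)×(-0.8897) = 2.513 kmol/m³.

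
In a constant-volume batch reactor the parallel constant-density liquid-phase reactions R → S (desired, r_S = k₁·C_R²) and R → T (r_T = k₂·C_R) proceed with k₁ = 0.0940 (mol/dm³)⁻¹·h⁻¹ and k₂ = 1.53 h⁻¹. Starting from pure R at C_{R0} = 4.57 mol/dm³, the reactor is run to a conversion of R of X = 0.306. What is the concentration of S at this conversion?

C_R = C_{R0}(1−X) = 3.172 mol/dm³.
Along a PFR/batch, dC_T/dC_R = −r_T/(r_S+r_T) = −k₂/(k₂+k₁·C_R).
Integrating from C_{R0} to C_R: C_T = (1.53/0.0940)·ln[(1.53+0.0940·4.57)/(1.53+0.0940·3.17)] = 16.28·ln(1.960/1.828) = 1.130 mol/dm³.
Then C_S = (C_{R0}−C_R) − C_T = 1.398 − 1.130 = 0.2682 mol/dm³.

0.268 mol/dm³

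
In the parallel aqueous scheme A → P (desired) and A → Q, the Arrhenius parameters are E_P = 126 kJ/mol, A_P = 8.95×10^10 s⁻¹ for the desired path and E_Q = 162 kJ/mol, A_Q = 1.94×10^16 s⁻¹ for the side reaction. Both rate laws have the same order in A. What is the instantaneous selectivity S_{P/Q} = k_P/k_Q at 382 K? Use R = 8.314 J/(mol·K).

Since both paths have the same order in A, the concentration cancels and S_{P/Q} = k_P/k_Q = (A_P/A_Q)·exp[(E_Q−E_P)/(RT)].
(E_Q−E_P)/(RT) = (162−126)×10³/(8.314×382) = 36000/3176 = 11.34.
k_P/k_Q = (8.95×10^10/1.94×10^16)·exp(11.34) = 4.613×10^-6 × 83717 = 0.386.
Since E_P < E_Q, lowering the temperature improves selectivity toward P.

0.386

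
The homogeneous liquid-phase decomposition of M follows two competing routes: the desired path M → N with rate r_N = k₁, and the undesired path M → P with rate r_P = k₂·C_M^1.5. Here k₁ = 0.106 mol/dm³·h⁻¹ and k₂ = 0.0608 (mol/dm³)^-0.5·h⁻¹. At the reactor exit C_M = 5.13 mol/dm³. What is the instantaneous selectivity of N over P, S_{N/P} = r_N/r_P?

0.150

S_{N/P} = r_N/r_P = (k₁)/(k₂·C_M^1.5) = (k₁/k₂)·C_M^-1.5.
= (0.106) / (0.0608×5.130^1.5) = 0.1060/0.7064 = 0.150.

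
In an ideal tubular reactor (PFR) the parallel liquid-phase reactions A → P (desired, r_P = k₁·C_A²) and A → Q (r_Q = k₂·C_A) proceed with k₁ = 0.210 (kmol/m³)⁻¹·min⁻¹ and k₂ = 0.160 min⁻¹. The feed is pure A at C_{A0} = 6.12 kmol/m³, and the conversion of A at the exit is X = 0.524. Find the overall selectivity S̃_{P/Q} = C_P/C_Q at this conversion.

C_A = C_{A0}(1−X) = 2.913 kmol/m³.
Along a PFR/batch, dC_Q/dC_A = −r_Q/(r_P+r_Q) = −k₂/(k₂+k₁·C_A).
Integrating from C_{A0} to C_A: C_Q = (0.160/0.210)·ln[(0.160+0.210·6.12)/(0.160+0.210·2.91)] = 0.7619·ln(1.445/0.7718) = 0.4780 kmol/m³.
Then C_P = (C_{A0}−C_A) − C_Q = 3.207 − 0.4780 = 2.729 kmol/m³.
S̃_{P/Q} = C_P/C_Q = 2.729/0.4780 = 5.71.

5.71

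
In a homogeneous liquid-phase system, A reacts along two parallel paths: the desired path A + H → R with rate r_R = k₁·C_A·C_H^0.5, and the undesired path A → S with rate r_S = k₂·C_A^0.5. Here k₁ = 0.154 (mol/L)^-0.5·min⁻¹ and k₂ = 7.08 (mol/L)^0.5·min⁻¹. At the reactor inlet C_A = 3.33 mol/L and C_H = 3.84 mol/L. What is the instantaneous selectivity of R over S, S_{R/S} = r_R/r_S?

0.0778

S_{R/S} = r_R/r_S = (k₁·C_A·C_H^0.5)/(k₂·C_A^0.5) = (k₁/k₂)·C_A^0.5·C_H^0.5.
= (0.154×3.330×3.840^0.5) / (7.08×3.330^0.5) = 1.005/12.92 = 0.0778.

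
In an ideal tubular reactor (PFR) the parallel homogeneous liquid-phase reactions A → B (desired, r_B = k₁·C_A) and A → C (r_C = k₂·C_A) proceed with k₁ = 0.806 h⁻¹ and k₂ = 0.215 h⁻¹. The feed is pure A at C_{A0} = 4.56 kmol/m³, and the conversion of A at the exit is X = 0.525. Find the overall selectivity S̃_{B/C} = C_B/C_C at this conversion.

C_A = C_{A0}(1−X) = 2.166 kmol/m³.
Both paths are first order in A, so the instantaneous fraction to B is constant: dC_B/d(−C_A) = k₁/(k₁+k₂) = 0.7894.
C_B = 0.7894·(C_{A0}−C_A) = 0.7894×2.394 = 1.89 kmol/m³.
C_C = (C_{A0}−C_A)−C_B = 0.5041 kmol/m³; S̃_{B/C} = 1.890/0.5041 = 3.75.

3.75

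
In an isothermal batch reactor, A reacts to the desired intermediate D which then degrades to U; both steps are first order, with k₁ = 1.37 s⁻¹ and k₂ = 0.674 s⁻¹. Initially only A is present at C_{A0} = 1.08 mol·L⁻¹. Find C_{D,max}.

At the optimum, C_{D,max}/C_{A0} = (k₁/k₂)^[k₂/(k₂−k₁)].
= (1.37/0.674)^(0.674/(0.674−1.37)) = (2.033)^(-0.9684) = 0.5031.
C_{D,max} = 0.5031×1.08 = 0.543 mol·L⁻¹.

0.543 mol·L⁻¹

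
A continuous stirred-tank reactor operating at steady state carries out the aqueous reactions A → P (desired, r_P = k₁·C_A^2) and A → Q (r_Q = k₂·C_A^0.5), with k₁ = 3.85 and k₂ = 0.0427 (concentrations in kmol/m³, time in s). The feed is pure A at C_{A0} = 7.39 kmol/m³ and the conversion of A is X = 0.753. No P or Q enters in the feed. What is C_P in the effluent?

Exit C_A = C_{A0}(1−X) = 7.39×0.247 = 1.825 kmol/m³.
Rates in a CSTR are evaluated at the outlet concentration: r_P = 3.85×1.825^2 = 12.83, r_Q = 0.0427×1.825^0.5 = 0.05769.
Fraction of consumed A going to P: r_P/(r_P+r_Q) = 0.9955.
C_P = 0.9955·C_{A0}·X = 0.9955×7.39×0.753 = 5.54 kmol/m³.

5.54 kmol/m³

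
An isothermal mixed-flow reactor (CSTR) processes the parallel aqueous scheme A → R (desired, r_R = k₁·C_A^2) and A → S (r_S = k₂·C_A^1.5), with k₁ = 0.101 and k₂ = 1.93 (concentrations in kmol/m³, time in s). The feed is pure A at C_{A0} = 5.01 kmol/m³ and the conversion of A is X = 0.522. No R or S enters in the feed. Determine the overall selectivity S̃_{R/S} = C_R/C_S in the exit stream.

Exit C_A = C_{A0}(1−X) = 5.01×0.478 = 2.395 kmol/m³.
In a CSTR the entire volume is at exit conditions, so r_R = 0.101×2.395^2 = 0.5792 and r_S = 1.93×2.395^1.5 = 7.152.
Overall selectivity = C_R/C_S = r_Rτ/(r_Sτ) = r_R/r_S = 0.0810.

0.0810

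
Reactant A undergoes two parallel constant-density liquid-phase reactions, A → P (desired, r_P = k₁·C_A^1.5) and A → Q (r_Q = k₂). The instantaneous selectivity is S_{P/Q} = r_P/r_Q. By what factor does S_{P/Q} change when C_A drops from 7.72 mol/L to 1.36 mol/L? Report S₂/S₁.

S_{P/Q} = (k₁/k₂)·C_A^1.5, so S₂/S₁ = (C_{A,2}/C_{A,1})^1.5.
= (1.36/7.72)^1.5 = (0.1762)^1.5 = 0.0739.
Selectivity toward P falls as C_A falls — high-concentration operation is favoured.

0.0739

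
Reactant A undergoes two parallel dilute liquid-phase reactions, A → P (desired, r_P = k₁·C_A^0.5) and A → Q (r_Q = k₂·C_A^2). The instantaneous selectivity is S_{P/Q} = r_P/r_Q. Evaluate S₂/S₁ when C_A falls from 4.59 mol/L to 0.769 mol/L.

S_{P/Q} = (k₁/k₂)·C_A^-1.5, so S₂/S₁ = (C_{A,2}/C_{A,1})^-1.5.
= (0.769/4.59)^(-1.5) = (0.1675)^(-1.5) = 14.6.
Selectivity toward P rises as C_A falls — low-concentration operation is favoured.

14.6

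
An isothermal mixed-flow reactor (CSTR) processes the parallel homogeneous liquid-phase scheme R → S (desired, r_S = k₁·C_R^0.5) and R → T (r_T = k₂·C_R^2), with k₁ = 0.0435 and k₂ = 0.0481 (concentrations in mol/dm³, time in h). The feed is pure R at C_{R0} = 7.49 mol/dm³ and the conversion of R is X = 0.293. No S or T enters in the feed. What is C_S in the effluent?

0.152 mol/dm³

Exit C_R = C_{R0}(1−X) = 7.49×0.707 = 5.295 mol/dm³.
A CSTR operates uniformly at the exit composition, giving r_S = 0.1001 and r_T = 1.349 (each k·C_R^n at C_R = 5.295).
Fraction of consumed R going to S: r_S/(r_S+r_T) = 0.06909.
C_S = 0.06909·C_{R0}·X = 0.06909×7.49×0.293 = 0.152 mol/dm³.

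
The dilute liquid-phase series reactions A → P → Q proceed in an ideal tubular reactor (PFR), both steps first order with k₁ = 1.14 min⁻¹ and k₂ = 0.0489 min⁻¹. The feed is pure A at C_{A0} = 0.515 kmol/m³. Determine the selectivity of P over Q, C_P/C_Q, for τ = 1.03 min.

Solving the coupled first-order balances gives C_P(τ) = [k₁/(k₂−k₁)]·C_{A0}·(e^(−k₁τ) − e^(−k₂τ)).
e^(−k₁τ) = e^(−1.14×1.03) = e^(−1.174) = 0.3091; e^(−k₂τ) = e^(−0.05037) = 0.9509.
C_P = 1.14×0.515/(0.0489−1.14) × (0.3091−0.9509) = (-0.5381)×(-0.6418) = 0.3453 kmol/m³.
C_A = C_{A0}e^(−k₁τ) = 0.1592 kmol/m³, so C_Q = C_{A0}−C_A−C_P = 0.01048 kmol/m³; C_P/C_Q = 32.9.

32.9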